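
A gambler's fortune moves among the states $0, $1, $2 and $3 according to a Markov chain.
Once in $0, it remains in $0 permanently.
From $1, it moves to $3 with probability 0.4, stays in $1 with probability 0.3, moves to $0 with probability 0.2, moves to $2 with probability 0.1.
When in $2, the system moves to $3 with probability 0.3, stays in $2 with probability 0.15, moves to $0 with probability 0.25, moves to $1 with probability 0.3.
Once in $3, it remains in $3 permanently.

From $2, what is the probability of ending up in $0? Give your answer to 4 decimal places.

Let h(s) be the probability of absorption at $0 starting from transient state s. Then h($0) = 1 and h($3) = 0. By first-step analysis:
h($1) = 0.2·1 + 0.3·h($1) + 0.1·h($2) + 0.4·0
h($2) = 0.25·1 + 0.3·h($1) + 0.15·h($2) + 0.3·0
Solving: h($1) = 0.3451, h($2) = 0.4159.
Starting from $2, the probability is 0.4159.

0.4159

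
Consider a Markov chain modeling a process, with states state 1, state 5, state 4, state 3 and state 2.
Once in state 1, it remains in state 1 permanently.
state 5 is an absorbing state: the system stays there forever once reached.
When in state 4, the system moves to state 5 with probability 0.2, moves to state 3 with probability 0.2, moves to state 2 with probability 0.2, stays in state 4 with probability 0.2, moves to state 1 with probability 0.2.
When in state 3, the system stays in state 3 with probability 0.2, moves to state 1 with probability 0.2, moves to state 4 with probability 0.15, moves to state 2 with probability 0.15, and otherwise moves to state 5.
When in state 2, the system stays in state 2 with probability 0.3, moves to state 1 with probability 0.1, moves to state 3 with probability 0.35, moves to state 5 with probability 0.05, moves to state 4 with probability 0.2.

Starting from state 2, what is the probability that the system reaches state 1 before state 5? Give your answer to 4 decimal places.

0.4978

Let h(s) be the probability of absorption at state 1 starting from transient state s. Then h(state 1) = 1 and h(state 5) = 0. By first-step analysis:
h(state 4) = 0.2·1 + 0.2·0 + 0.2·h(state 4) + 0.2·h(state 3) + 0.2·h(state 2)
h(state 3) = 0.2·1 + 0.3·0 + 0.15·h(state 4) + 0.2·h(state 3) + 0.15·h(state 2)
h(state 2) = 0.1·1 + 0.05·0 + 0.2·h(state 4) + 0.35·h(state 3) + 0.3·h(state 2)
Solving: h(state 4) = 0.4829, h(state 3) = 0.4339, h(state 2) = 0.4978.
Starting from state 2, the probability is 0.4978.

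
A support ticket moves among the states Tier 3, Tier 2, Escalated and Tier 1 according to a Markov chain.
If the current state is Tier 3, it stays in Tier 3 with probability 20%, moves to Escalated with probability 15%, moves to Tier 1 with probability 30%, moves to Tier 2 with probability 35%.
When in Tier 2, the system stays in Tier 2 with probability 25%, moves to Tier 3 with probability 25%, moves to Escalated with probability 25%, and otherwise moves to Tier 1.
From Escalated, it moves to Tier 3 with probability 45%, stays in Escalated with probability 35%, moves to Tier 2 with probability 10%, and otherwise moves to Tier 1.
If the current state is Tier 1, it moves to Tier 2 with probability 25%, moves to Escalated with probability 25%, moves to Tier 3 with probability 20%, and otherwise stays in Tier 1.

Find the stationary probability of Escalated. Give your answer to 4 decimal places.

Let the stationary distribution be π with π = πP and π_1 + π_2 + π_3 + π_4 = 1.
π_1 = 0.2·π_1 + 0.25·π_2 + 0.45·π_3 + 0.2·π_4
π_2 = 0.35·π_1 + 0.25·π_2 + 0.1·π_3 + 0.25·π_4
π_3 = 0.15·π_1 + 0.25·π_2 + 0.35·π_3 + 0.25·π_4
Solving with the normalization constraint gives π = (0.2739, 0.2403, 0.2473, 0.2385).
So the stationary probability of Escalated is 0.2473.

0.2473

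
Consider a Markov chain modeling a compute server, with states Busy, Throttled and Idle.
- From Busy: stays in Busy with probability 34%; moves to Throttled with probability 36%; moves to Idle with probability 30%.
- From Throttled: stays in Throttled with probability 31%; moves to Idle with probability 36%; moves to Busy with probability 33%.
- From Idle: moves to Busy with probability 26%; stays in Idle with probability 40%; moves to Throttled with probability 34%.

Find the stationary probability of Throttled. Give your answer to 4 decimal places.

0.3361

Let the stationary distribution be π with π = πP and π_1 + π_2 + π_3 = 1.
π_1 = 0.34·π_1 + 0.33·π_2 + 0.26·π_3
π_2 = 0.36·π_1 + 0.31·π_2 + 0.34·π_3
Solving with the normalization constraint gives π = (0.3082, 0.3361, 0.3557).
So the stationary probability of Throttled is 0.3361.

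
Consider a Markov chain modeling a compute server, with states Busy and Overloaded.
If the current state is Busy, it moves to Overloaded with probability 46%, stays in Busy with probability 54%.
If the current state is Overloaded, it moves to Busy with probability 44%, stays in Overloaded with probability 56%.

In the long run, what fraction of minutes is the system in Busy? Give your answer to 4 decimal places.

0.4889

Let the stationary distribution be π with π = πP and π_1 + π_2 = 1.
π_1 = 0.54·π_1 + 0.44·π_2
Solving with the normalization constraint gives π = (0.4889, 0.5111).
So the stationary probability of Busy is 0.4889.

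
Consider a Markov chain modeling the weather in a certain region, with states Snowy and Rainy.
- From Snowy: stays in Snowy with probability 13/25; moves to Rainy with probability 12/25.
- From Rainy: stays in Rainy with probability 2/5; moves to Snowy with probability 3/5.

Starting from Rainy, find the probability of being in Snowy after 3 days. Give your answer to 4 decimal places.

0.5558

Propagate the distribution vector 3 days from Rainy.
After 0 days: (0.0000, 1.0000)
After 1 day: (0.6000, 0.4000)
After 2 days: (0.5520, 0.4480)
After 3 days: (0.5558, 0.4442)
P(in Snowy after 3 days) = 0.5558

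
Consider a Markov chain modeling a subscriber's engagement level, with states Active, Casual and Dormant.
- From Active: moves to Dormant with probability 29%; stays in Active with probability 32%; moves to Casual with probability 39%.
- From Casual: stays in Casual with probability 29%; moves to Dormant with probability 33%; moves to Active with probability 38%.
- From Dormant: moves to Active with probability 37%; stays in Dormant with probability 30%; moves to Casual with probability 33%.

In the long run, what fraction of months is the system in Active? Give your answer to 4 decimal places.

Let the stationary distribution be π with π = πP and π_1 + π_2 + π_3 = 1.
π_1 = 0.32·π_1 + 0.38·π_2 + 0.37·π_3
π_2 = 0.39·π_1 + 0.29·π_2 + 0.33·π_3
Solving with the normalization constraint gives π = (0.3556, 0.3378, 0.3066).
So the stationary probability of Active is 0.3556.

0.3556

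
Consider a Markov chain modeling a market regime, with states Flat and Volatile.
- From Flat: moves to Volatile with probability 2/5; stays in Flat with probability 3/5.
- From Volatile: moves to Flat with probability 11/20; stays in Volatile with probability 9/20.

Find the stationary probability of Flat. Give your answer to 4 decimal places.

Let the stationary distribution be π with π = πP and π_1 + π_2 = 1.
π_1 = 0.6·π_1 + 0.55·π_2
Solving with the normalization constraint gives π = (0.5789, 0.4211).
So the stationary probability of Flat is 0.5789.

0.5789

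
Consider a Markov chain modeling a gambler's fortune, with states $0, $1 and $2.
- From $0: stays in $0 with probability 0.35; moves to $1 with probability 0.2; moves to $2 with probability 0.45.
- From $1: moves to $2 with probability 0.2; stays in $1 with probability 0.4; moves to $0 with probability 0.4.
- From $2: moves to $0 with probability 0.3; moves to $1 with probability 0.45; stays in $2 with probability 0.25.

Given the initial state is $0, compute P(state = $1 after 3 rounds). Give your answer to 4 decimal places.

Propagate the distribution vector 3 rounds from $0.
After 0 rounds: (1.0000, 0.0000, 0.0000)
After 1 round: (0.3500, 0.2000, 0.4500)
After 2 rounds: (0.3375, 0.3525, 0.3100)
After 3 rounds: (0.3521, 0.3480, 0.2999)
P(in $1 after 3 rounds) = 0.3480

0.3480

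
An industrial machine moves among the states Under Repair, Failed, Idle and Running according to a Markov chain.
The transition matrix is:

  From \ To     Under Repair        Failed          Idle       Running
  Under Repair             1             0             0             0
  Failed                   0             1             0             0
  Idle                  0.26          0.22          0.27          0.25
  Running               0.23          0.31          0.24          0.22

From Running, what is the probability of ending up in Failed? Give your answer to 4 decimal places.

Let h(s) be the probability of absorption at Failed starting from transient state s. Then h(Failed) = 1 and h(Under Repair) = 0. By first-step analysis:
h(Idle) = 0.26·0 + 0.22·1 + 0.27·h(Idle) + 0.25·h(Running)
h(Running) = 0.23·0 + 0.31·1 + 0.24·h(Idle) + 0.22·h(Running)
Solving: h(Idle) = 0.4890, h(Running) = 0.5479.
Starting from Running, the probability is 0.5479.

0.5479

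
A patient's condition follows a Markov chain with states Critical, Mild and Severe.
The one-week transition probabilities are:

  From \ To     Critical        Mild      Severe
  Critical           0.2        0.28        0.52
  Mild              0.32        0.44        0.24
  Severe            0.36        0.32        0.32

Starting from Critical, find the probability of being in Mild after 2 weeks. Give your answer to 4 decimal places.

0.3456

Sum over the intermediate state after 1 week:
P = P(Critical→Critical)·P(Critical→Mild) + P(Critical→Mild)·P(Mild→Mild) + P(Critical→Severe)·P(Severe→Mild)
  = 0.2×0.28 + 0.28×0.44 + 0.52×0.32
  = 0.0560 + 0.1232 + 0.1664 = 0.3456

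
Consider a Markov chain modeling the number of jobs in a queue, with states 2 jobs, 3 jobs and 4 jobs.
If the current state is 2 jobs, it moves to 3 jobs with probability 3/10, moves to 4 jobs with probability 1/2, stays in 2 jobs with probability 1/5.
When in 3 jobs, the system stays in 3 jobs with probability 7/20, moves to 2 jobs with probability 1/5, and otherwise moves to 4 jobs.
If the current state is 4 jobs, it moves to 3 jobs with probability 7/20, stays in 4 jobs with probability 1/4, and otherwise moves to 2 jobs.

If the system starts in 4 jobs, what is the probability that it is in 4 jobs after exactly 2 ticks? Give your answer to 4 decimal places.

0.4200

Sum over the intermediate state after 1 tick:
P = P(4 jobs→2 jobs)·P(2 jobs→4 jobs) + P(4 jobs→3 jobs)·P(3 jobs→4 jobs) + P(4 jobs→4 jobs)·P(4 jobs→4 jobs)
  = 0.4×0.5 + 0.35×0.45 + 0.25×0.25
  = 0.2000 + 0.1575 + 0.0625 = 0.4200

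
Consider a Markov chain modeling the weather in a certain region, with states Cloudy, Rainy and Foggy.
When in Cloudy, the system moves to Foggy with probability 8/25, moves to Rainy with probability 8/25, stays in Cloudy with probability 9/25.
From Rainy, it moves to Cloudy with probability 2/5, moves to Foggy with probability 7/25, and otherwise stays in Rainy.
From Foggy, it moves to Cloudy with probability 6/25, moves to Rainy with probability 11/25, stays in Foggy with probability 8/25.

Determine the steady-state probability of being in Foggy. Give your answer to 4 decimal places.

0.3057

Let the stationary distribution be π with π = πP and π_1 + π_2 + π_3 = 1.
π_1 = 0.36·π_1 + 0.4·π_2 + 0.24·π_3
π_2 = 0.32·π_1 + 0.32·π_2 + 0.44·π_3
Solving with the normalization constraint gives π = (0.3376, 0.3567, 0.3057).
So the stationary probability of Foggy is 0.3057.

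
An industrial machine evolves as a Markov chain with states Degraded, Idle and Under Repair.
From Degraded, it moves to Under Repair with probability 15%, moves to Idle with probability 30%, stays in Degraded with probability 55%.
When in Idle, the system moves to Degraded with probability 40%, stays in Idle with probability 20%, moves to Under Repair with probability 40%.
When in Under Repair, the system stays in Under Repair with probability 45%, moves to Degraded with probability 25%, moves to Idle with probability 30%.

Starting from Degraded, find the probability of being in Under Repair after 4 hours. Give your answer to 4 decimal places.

Propagate the distribution vector 4 hours from Degraded.
After 0 hours: (1.0000, 0.0000, 0.0000)
After 1 hour: (0.5500, 0.3000, 0.1500)
After 2 hours: (0.4600, 0.2700, 0.2700)
After 3 hours: (0.4285, 0.2730, 0.2985)
After 4 hours: (0.4195, 0.2727, 0.3078)
P(in Under Repair after 4 hours) = 0.3078

0.3078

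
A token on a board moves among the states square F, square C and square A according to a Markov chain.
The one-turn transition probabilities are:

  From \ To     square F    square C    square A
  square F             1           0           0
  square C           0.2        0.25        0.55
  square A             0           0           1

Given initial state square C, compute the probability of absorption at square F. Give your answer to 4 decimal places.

Let h(s) be the probability of absorption at square F starting from transient state s. Then h(square F) = 1 and h(square A) = 0. By first-step analysis:
h(square C) = 0.2·1 + 0.25·h(square C) + 0.55·0
Solving: h(square C) = 0.2667.
Starting from square C, the probability is 0.2667.

0.2667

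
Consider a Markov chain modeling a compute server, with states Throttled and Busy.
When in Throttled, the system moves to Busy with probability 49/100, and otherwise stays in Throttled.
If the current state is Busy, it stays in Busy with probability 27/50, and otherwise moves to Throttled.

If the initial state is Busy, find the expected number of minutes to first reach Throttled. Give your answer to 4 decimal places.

2.1739

Let t(s) be the expected number of minutes to first reach Throttled from state s, with t(Throttled) = 0. Conditioning on the first minute:
t(Busy) = 1 + 0.54·t(Busy)
Solving: t(Busy) = 2.1739.
Expected minutes from Busy to Throttled: 2.1739.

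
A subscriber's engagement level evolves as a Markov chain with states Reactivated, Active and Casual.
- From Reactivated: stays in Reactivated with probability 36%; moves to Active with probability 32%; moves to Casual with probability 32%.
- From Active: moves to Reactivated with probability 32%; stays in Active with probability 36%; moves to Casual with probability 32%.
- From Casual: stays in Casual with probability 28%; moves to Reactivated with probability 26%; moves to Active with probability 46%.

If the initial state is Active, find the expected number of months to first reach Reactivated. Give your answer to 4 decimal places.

Let t(s) be the expected number of months to first reach Reactivated from state s, with t(Reactivated) = 0. Conditioning on the first month:
t(Active) = 1 + 0.36·t(Active) + 0.32·t(Casual)
t(Casual) = 1 + 0.46·t(Active) + 0.28·t(Casual)
Solving: t(Active) = 3.3163, t(Casual) = 3.5077.
Expected months from Active to Reactivated: 3.3163.

3.3163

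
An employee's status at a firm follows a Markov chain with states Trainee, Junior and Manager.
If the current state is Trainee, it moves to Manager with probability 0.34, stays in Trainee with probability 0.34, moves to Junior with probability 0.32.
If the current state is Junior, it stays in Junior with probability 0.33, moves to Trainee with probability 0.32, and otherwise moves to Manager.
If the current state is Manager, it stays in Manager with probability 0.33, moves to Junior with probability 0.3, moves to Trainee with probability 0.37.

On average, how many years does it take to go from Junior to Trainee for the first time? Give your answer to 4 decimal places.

Let t(s) be the expected number of years to first reach Trainee from state s, with t(Trainee) = 0. Conditioning on the first year:
t(Junior) = 1 + 0.33·t(Junior) + 0.35·t(Manager)
t(Manager) = 1 + 0.3·t(Junior) + 0.33·t(Manager)
Solving: t(Junior) = 2.9660, t(Manager) = 2.8206.
Expected years from Junior to Trainee: 2.9660.

2.9660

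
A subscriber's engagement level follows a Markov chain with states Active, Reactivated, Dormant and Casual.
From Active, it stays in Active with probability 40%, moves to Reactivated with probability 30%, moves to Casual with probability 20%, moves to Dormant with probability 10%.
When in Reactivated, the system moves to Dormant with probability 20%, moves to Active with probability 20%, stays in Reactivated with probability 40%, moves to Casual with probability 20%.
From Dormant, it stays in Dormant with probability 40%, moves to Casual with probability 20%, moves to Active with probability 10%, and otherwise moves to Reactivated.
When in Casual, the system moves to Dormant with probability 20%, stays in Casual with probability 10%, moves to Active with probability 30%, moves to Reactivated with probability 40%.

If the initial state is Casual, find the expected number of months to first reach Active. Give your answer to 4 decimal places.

4.7059

Let t(s) be the expected number of months to first reach Active from state s, with t(Active) = 0. Conditioning on the first month:
t(Reactivated) = 1 + 0.4·t(Reactivated) + 0.2·t(Dormant) + 0.2·t(Casual)
t(Dormant) = 1 + 0.3·t(Reactivated) + 0.4·t(Dormant) + 0.2·t(Casual)
t(Casual) = 1 + 0.4·t(Reactivated) + 0.2·t(Dormant) + 0.1·t(Casual)
Solving: t(Reactivated) = 5.1765, t(Dormant) = 5.8235, t(Casual) = 4.7059.
Expected months from Casual to Active: 4.7059.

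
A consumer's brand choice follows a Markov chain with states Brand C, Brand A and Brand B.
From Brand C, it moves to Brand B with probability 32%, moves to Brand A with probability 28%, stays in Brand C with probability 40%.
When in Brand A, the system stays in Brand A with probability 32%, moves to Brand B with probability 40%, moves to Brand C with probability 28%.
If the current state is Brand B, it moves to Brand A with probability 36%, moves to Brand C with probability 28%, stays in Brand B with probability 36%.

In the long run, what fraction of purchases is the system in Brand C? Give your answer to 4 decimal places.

Let the stationary distribution be π with π = πP and π_1 + π_2 + π_3 = 1.
π_1 = 0.4·π_1 + 0.28·π_2 + 0.28·π_3
π_2 = 0.28·π_1 + 0.32·π_2 + 0.36·π_3
Solving with the normalization constraint gives π = (0.3182, 0.3217, 0.3601).
So the stationary probability of Brand C is 0.3182.

0.3182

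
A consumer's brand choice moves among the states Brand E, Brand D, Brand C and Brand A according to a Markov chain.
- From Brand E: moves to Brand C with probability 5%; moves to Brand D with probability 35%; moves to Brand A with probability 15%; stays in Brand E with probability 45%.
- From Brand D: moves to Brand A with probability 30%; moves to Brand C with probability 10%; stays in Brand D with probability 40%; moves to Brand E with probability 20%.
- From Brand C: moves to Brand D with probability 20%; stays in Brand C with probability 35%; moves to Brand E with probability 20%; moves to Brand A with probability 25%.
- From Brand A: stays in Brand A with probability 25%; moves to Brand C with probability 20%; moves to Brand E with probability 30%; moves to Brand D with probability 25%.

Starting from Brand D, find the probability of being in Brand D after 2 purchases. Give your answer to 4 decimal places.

0.3250

Propagate the distribution vector 2 purchases from Brand D.
After 0 purchases: (0.0000, 1.0000, 0.0000, 0.0000)
After 1 purchase: (0.2000, 0.4000, 0.1000, 0.3000)
After 2 purchases: (0.2800, 0.3250, 0.1450, 0.2500)
P(in Brand D after 2 purchases) = 0.3250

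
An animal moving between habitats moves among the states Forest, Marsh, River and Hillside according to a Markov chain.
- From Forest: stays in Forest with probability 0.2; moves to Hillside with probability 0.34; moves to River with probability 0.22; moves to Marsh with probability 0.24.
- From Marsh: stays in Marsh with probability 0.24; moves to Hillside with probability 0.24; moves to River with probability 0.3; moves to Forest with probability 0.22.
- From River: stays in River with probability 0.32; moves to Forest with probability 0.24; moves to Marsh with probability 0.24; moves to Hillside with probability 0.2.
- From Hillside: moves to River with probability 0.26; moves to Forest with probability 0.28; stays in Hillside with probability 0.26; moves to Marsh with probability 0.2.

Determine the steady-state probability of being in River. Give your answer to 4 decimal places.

Let the stationary distribution be π with π = πP and π_1 + π_2 + π_3 + π_4 = 1.
π_1 = 0.2·π_1 + 0.22·π_2 + 0.24·π_3 + 0.28·π_4
π_2 = 0.24·π_1 + 0.24·π_2 + 0.24·π_3 + 0.2·π_4
π_3 = 0.22·π_1 + 0.3·π_2 + 0.32·π_3 + 0.26·π_4
Solving with the normalization constraint gives π = (0.2363, 0.2297, 0.2763, 0.2577).
So the stationary probability of River is 0.2763.

0.2763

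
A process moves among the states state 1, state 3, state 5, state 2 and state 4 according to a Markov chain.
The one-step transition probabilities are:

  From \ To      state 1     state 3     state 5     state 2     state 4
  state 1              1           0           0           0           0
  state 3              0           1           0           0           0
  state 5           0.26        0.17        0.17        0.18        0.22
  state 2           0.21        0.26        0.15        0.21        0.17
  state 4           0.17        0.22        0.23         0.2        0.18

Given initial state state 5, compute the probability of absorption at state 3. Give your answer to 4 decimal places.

0.4591

Let h(s) be the probability of absorption at state 3 starting from transient state s. Then h(state 3) = 1 and h(state 1) = 0. By first-step analysis:
h(state 5) = 0.26·0 + 0.17·1 + 0.17·h(state 5) + 0.18·h(state 2) + 0.22·h(state 4)
h(state 2) = 0.21·0 + 0.26·1 + 0.15·h(state 5) + 0.21·h(state 2) + 0.17·h(state 4)
h(state 4) = 0.17·0 + 0.22·1 + 0.23·h(state 5) + 0.2·h(state 2) + 0.18·h(state 4)
Solving: h(state 5) = 0.4591, h(state 2) = 0.5295, h(state 4) = 0.5262.
Starting from state 5, the probability is 0.4591.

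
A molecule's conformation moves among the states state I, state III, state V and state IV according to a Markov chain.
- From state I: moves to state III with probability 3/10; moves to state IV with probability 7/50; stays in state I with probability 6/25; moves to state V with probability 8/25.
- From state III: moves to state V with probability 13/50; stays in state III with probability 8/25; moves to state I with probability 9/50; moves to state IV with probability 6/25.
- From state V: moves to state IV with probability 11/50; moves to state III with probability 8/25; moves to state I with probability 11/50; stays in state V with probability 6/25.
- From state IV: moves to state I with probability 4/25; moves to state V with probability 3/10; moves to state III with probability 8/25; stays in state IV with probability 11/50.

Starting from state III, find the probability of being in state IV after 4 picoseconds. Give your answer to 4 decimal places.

0.2104

Propagate the distribution vector 4 picoseconds from state III.
After 0 picoseconds: (0.0000, 1.0000, 0.0000, 0.0000)
After 1 picosecond: (0.1800, 0.3200, 0.2600, 0.2400)
After 2 picoseconds: (0.1964, 0.3164, 0.2752, 0.2120)
After 3 picoseconds: (0.1986, 0.3161, 0.2748, 0.2106)
After 4 picoseconds: (0.1987, 0.3160, 0.2748, 0.2104)
P(in state IV after 4 picoseconds) = 0.2104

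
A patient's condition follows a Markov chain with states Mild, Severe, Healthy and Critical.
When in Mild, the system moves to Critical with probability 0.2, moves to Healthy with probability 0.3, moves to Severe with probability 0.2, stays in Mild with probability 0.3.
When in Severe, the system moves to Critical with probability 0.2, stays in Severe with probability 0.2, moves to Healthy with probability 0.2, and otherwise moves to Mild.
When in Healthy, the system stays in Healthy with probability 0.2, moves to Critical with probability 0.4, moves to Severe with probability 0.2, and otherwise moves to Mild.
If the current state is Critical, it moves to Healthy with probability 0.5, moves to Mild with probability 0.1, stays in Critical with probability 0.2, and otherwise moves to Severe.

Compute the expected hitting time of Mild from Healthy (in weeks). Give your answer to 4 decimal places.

4.7619

Let t(s) be the expected number of weeks to first reach Mild from state s, with t(Mild) = 0. Conditioning on the first week:
t(Severe) = 1 + 0.2·t(Severe) + 0.2·t(Healthy) + 0.2·t(Critical)
t(Healthy) = 1 + 0.2·t(Severe) + 0.2·t(Healthy) + 0.4·t(Critical)
t(Critical) = 1 + 0.2·t(Severe) + 0.5·t(Healthy) + 0.2·t(Critical)
Solving: t(Severe) = 3.7302, t(Healthy) = 4.7619, t(Critical) = 5.1587.
Expected weeks from Healthy to Mild: 4.7619.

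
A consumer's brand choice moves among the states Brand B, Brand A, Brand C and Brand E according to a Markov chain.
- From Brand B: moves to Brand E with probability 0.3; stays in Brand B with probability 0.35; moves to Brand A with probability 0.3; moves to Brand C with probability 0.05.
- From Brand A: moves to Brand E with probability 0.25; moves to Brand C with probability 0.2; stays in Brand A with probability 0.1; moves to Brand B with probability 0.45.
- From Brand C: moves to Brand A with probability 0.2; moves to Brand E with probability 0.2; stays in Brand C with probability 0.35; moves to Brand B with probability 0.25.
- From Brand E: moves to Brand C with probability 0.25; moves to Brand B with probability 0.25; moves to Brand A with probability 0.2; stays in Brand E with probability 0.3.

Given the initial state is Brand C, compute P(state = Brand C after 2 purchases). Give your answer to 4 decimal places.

Propagate the distribution vector 2 purchases from Brand C.
After 0 purchases: (0.0000, 0.0000, 1.0000, 0.0000)
After 1 purchase: (0.2500, 0.2000, 0.3500, 0.2000)
After 2 purchases: (0.3150, 0.2050, 0.2250, 0.2550)
P(in Brand C after 2 purchases) = 0.2250

0.2250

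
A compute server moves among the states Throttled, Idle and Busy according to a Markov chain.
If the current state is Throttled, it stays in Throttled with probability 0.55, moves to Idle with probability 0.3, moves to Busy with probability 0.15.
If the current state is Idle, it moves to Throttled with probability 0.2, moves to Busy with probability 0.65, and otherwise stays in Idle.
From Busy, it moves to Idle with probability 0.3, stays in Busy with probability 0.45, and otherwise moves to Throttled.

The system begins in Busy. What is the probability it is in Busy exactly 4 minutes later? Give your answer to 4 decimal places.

0.4033

Propagate the distribution vector 4 minutes from Busy.
After 0 minutes: (0.0000, 0.0000, 1.0000)
After 1 minute: (0.2500, 0.3000, 0.4500)
After 2 minutes: (0.3100, 0.2550, 0.4350)
After 3 minutes: (0.3303, 0.2618, 0.4080)
After 4 minutes: (0.3360, 0.2607, 0.4033)
P(in Busy after 4 minutes) = 0.4033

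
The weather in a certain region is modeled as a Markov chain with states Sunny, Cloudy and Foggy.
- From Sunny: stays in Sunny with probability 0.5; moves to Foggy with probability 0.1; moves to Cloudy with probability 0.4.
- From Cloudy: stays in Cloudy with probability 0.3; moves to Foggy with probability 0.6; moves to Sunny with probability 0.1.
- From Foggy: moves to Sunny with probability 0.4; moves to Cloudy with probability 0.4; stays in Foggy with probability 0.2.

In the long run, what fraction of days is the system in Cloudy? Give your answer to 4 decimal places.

0.3636

Let the stationary distribution be π with π = πP and π_1 + π_2 + π_3 = 1.
π_1 = 0.5·π_1 + 0.1·π_2 + 0.4·π_3
π_2 = 0.4·π_1 + 0.3·π_2 + 0.4·π_3
Solving with the normalization constraint gives π = (0.3232, 0.3636, 0.3131).
So the stationary probability of Cloudy is 0.3636.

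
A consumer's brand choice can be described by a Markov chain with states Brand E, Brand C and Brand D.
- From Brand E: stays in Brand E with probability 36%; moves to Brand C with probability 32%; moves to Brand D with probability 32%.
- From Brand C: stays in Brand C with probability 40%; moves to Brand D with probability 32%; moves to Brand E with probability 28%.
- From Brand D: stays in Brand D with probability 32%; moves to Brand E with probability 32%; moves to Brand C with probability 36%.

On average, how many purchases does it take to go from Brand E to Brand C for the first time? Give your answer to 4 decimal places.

3.0048

Let t(s) be the expected number of purchases to first reach Brand C from state s, with t(Brand C) = 0. Conditioning on the first purchase:
t(Brand E) = 1 + 0.36·t(Brand E) + 0.32·t(Brand D)
t(Brand D) = 1 + 0.32·t(Brand E) + 0.32·t(Brand D)
Solving: t(Brand E) = 3.0048, t(Brand D) = 2.8846.
Expected purchases from Brand E to Brand C: 3.0048.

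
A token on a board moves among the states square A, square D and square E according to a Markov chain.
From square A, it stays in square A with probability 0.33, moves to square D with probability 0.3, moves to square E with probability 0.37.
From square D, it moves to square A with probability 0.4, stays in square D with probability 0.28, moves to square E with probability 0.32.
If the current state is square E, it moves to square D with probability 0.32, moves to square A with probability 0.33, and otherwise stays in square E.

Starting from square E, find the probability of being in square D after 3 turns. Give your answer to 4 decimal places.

Propagate the distribution vector 3 turns from square E.
After 0 turns: (0.0000, 0.0000, 1.0000)
After 1 turn: (0.3300, 0.3200, 0.3500)
After 2 turns: (0.3524, 0.3006, 0.3470)
After 3 turns: (0.3510, 0.3009, 0.3480)
P(in square D after 3 turns) = 0.3009

0.3009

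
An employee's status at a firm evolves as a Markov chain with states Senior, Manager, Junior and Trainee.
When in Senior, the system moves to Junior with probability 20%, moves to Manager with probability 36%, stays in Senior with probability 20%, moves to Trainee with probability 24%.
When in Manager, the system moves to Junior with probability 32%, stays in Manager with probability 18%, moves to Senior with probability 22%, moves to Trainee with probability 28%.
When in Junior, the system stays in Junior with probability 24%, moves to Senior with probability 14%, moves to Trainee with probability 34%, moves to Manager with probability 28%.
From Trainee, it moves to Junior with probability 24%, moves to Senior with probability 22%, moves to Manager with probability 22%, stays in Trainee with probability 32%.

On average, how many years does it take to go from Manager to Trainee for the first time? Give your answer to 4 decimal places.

3.4636

Let t(s) be the expected number of years to first reach Trainee from state s, with t(Trainee) = 0. Conditioning on the first year:
t(Senior) = 1 + 0.2·t(Senior) + 0.36·t(Manager) + 0.2·t(Junior)
t(Manager) = 1 + 0.22·t(Senior) + 0.18·t(Manager) + 0.32·t(Junior)
t(Junior) = 1 + 0.14·t(Senior) + 0.28·t(Manager) + 0.24·t(Junior)
Solving: t(Senior) = 3.6234, t(Manager) = 3.4636, t(Junior) = 3.2593.
Expected years from Manager to Trainee: 3.4636.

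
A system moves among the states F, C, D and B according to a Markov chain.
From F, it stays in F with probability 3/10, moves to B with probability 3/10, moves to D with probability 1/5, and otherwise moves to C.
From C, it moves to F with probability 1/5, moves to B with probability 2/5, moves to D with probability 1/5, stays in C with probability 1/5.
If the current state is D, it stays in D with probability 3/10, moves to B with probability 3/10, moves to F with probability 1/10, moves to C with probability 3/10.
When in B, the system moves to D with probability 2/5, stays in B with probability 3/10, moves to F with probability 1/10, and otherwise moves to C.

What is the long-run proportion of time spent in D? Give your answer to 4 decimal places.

0.2940

Let the stationary distribution be π with π = πP and π_1 + π_2 + π_3 + π_4 = 1.
π_1 = 0.3·π_1 + 0.2·π_2 + 0.1·π_3 + 0.1·π_4
π_2 = 0.2·π_1 + 0.2·π_2 + 0.3·π_3 + 0.2·π_4
π_3 = 0.2·π_1 + 0.2·π_2 + 0.3·π_3 + 0.4·π_4
Solving with the normalization constraint gives π = (0.1537, 0.2294, 0.2940, 0.3229).
So the stationary probability of D is 0.2940.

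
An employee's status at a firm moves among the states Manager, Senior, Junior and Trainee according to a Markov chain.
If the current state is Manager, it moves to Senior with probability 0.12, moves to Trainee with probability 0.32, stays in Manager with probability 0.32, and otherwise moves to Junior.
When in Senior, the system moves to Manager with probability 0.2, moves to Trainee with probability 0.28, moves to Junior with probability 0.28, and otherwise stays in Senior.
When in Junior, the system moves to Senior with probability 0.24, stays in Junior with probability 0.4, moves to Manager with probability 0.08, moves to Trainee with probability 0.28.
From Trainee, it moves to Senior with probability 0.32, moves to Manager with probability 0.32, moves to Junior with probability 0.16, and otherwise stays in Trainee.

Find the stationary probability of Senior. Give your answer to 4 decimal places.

Let the stationary distribution be π with π = πP and π_1 + π_2 + π_3 + π_4 = 1.
π_1 = 0.32·π_1 + 0.2·π_2 + 0.08·π_3 + 0.32·π_4
π_2 = 0.12·π_1 + 0.24·π_2 + 0.24·π_3 + 0.32·π_4
π_3 = 0.24·π_1 + 0.28·π_2 + 0.4·π_3 + 0.16·π_4
Solving with the normalization constraint gives π = (0.2268, 0.2342, 0.2714, 0.2677).
So the stationary probability of Senior is 0.2342.

0.2342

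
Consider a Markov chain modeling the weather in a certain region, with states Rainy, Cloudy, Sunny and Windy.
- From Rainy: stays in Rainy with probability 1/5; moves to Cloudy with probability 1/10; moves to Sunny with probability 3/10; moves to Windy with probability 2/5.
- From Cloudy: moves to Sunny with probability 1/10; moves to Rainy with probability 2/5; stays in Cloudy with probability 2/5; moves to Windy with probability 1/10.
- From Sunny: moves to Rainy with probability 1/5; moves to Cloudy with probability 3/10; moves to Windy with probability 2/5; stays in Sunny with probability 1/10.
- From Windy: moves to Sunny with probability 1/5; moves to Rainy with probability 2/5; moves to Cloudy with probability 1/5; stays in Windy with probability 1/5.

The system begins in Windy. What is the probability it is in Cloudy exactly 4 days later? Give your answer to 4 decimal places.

0.2354

Propagate the distribution vector 4 days from Windy.
After 0 days: (0.0000, 0.0000, 0.0000, 1.0000)
After 1 day: (0.4000, 0.2000, 0.2000, 0.2000)
After 2 days: (0.2800, 0.2200, 0.2000, 0.3000)
After 3 days: (0.3040, 0.2360, 0.1860, 0.2740)
After 4 days: (0.3020, 0.2354, 0.1882, 0.2744)
P(in Cloudy after 4 days) = 0.2354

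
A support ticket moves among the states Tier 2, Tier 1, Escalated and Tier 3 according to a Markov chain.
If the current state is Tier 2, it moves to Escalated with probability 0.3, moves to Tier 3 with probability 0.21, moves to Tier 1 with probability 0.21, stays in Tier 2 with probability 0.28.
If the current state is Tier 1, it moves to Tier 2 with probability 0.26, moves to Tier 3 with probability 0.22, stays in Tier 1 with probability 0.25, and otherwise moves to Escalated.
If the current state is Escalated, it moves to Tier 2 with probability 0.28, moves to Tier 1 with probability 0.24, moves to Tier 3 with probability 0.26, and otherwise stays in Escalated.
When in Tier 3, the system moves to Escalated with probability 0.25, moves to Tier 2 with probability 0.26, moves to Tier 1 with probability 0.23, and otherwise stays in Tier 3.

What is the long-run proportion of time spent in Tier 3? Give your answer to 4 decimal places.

0.2372

Let the stationary distribution be π with π = πP and π_1 + π_2 + π_3 + π_4 = 1.
π_1 = 0.28·π_1 + 0.26·π_2 + 0.28·π_3 + 0.26·π_4
π_2 = 0.21·π_1 + 0.25·π_2 + 0.24·π_3 + 0.23·π_4
π_3 = 0.3·π_1 + 0.27·π_2 + 0.22·π_3 + 0.25·π_4
Solving with the normalization constraint gives π = (0.2706, 0.2318, 0.2604, 0.2372).
So the stationary probability of Tier 3 is 0.2372.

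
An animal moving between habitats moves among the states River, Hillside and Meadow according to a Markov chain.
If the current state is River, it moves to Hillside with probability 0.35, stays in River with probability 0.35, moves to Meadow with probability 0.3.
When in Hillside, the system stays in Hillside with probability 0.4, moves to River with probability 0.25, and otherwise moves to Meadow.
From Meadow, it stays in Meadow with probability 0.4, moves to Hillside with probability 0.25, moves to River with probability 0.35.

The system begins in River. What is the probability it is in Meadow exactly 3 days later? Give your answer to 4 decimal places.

0.3516

Propagate the distribution vector 3 days from River.
After 0 days: (1.0000, 0.0000, 0.0000)
After 1 day: (0.3500, 0.3500, 0.3000)
After 2 days: (0.3150, 0.3375, 0.3475)
After 3 days: (0.3163, 0.3321, 0.3516)
P(in Meadow after 3 days) = 0.3516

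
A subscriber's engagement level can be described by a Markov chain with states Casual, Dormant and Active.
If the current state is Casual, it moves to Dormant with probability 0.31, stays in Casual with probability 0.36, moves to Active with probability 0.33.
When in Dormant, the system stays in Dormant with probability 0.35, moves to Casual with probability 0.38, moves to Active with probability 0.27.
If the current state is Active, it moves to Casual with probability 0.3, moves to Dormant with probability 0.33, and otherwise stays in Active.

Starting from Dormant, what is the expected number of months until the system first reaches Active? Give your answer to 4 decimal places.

3.4205

Let t(s) be the expected number of months to first reach Active from state s, with t(Active) = 0. Conditioning on the first month:
t(Casual) = 1 + 0.36·t(Casual) + 0.31·t(Dormant)
t(Dormant) = 1 + 0.38·t(Casual) + 0.35·t(Dormant)
Solving: t(Casual) = 3.2193, t(Dormant) = 3.4205.
Expected months from Dormant to Active: 3.4205.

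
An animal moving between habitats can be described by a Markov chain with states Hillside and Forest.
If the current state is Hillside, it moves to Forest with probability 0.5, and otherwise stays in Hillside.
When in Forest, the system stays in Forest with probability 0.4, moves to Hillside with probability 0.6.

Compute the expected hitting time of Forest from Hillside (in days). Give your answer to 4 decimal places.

2.0000

Let t(s) be the expected number of days to first reach Forest from state s, with t(Forest) = 0. Conditioning on the first day:
t(Hillside) = 1 + 0.5·t(Hillside)
Solving: t(Hillside) = 2.0000.
Expected days from Hillside to Forest: 2.0000.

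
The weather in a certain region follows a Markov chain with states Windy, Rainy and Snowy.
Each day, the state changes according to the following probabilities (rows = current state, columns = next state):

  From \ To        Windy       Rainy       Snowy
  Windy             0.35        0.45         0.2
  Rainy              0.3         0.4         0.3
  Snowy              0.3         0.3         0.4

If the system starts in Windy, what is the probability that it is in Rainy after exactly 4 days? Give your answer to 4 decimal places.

0.3861

Propagate the distribution vector 4 days from Windy.
After 0 days: (1.0000, 0.0000, 0.0000)
After 1 day: (0.3500, 0.4500, 0.2000)
After 2 days: (0.3175, 0.3975, 0.2850)
After 3 days: (0.3159, 0.3874, 0.2968)
After 4 days: (0.3158, 0.3861, 0.2981)
P(in Rainy after 4 days) = 0.3861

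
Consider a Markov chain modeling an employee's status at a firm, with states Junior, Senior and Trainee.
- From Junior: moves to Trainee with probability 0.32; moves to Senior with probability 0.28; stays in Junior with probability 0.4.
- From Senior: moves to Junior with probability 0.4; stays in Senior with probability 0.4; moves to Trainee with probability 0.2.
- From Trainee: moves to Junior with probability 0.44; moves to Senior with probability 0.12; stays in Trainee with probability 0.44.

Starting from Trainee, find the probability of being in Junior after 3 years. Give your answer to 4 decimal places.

0.4143

Propagate the distribution vector 3 years from Trainee.
After 0 years: (0.0000, 0.0000, 1.0000)
After 1 year: (0.4400, 0.1200, 0.4400)
After 2 years: (0.4176, 0.2240, 0.3584)
After 3 years: (0.4143, 0.2495, 0.3361)
P(in Junior after 3 years) = 0.4143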